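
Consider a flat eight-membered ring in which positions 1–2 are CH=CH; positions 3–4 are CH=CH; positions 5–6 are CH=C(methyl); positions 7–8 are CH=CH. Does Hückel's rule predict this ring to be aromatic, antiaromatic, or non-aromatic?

The p orbitals form a continuous loop: the double-bond atoms are sp², each contributing one p electron. The ring is fully conjugated.
Adding the contributions, 4 × 2 = 8 from the 4 double-bond units.
8 = 4(2); a planar, fully conjugated 4n system is antiaromatic.

Antiaromatic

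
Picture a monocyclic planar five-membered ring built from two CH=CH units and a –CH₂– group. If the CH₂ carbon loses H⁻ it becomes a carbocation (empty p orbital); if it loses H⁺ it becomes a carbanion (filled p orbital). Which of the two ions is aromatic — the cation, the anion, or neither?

Both ions have a continuous loop of p orbitals — each ring atom is sp².
Cation: 2 × 2 + 0 = 4 π electrons → 4(1), antiaromatic.
Anion: 2 × 2 + 2 = 6 π electrons → 4(1)+2, aromatic.

The anion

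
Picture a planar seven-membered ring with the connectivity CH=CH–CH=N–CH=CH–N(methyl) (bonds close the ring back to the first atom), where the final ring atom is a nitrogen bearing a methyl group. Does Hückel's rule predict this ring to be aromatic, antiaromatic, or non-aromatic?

All ring atoms are sp² and supply a p orbital to the ring (every atom in a ring double bond is sp² and brings one electron to the p orbital; each sp² =N– keeps its lone pair in-plane and puts one electron into the π system; the pyrrole-type nitrogen donates its lone pair from the p orbital); the conjugation is uninterrupted.
Adding the contributions, 3 × 2 = 6 from the double-bond units + 2 from the N(methyl) atom = 8.
With 8 = 4·2 π electrons, Hückel's rule classifies the planar ring as antiaromatic.

Antiaromatic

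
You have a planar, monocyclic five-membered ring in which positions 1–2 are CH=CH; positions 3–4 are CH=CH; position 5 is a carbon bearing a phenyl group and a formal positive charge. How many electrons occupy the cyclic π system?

Check conjugation: each doubly-bonded ring atom is sp² with one p-orbital electron; the carbocation has an empty p orbital — every position has a p orbital, so the cyclic π system is continuous.
π-electron count: 2 × 2 = 4 from the double-bond units + 0 from the C(phenyl)(+) atom = 4.

4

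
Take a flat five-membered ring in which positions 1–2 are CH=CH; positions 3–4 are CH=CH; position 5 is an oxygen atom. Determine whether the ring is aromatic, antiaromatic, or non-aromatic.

The p orbitals form a continuous loop: the double-bond atoms are sp², each contributing one p electron; the oxygen donates one lone pair from its p orbital. The ring is fully conjugated.
Tallying contributions gives 2 × 2 = 4 from the double-bond units + 2 from the O atom = 6.
With 6 π electrons (n = 1), the Hückel 4n+2 condition holds.

Aromatic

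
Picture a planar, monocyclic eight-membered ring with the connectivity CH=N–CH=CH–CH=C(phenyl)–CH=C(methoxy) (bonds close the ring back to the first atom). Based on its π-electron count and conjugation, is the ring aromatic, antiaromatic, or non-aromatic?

Antiaromatic

The p orbitals form a continuous loop: each doubly-bonded ring atom is sp² with one p-orbital electron; each =N– nitrogen is pyridine-type (lone pair in the sp² plane, one electron in the p orbital). The ring is fully conjugated.
π-electron count: 4 × 2 = 8 from the 4 double-bond units.
8 is a 4n count (n = 2), so the planar conjugated ring is antiaromatic.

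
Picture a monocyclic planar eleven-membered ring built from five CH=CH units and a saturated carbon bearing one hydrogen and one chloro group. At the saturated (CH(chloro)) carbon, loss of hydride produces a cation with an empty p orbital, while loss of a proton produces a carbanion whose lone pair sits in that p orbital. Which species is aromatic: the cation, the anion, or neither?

The cation

In either ion the ring is fully conjugated: every atom, including the new sp² carbon, supplies a p orbital.
Cation: 5 × 2 + 0 = 10 π electrons → 4(2)+2, aromatic.
Anion: 5 × 2 + 2 = 12 π electrons → 4(3), antiaromatic.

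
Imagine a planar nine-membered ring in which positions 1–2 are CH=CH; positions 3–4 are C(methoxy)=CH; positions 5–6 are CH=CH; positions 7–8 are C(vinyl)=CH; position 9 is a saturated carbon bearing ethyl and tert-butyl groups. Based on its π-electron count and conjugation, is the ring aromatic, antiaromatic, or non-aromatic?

Non-aromatic

Because that saturated carbon is sp³ and has no p orbital in the ring π system at the C(ethyl)(tert-butyl) position, the π system cannot extend all the way around the ring.
Without a continuous loop of overlapping p orbitals the Hückel electron count never comes into play.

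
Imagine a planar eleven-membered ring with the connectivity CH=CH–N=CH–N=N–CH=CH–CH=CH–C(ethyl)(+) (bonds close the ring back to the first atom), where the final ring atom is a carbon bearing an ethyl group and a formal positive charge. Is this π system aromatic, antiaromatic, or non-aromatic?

Check conjugation: the double-bond atoms are sp², each contributing one p electron; each =N– nitrogen is pyridine-type (lone pair in the sp² plane, one electron in the p orbital); the carbocation has an empty p orbital — every position has a p orbital, so the cyclic π system is continuous.
Adding the contributions, 5 × 2 = 10 from the double-bond units + 0 from the C(ethyl)(+) atom = 10.
10 = 4(2) + 2, which satisfies Hückel's 4n+2 rule.

Aromatic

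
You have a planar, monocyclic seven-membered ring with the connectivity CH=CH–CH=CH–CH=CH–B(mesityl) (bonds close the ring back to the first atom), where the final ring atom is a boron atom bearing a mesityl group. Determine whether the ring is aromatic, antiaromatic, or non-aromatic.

All ring atoms are sp² and supply a p orbital to the ring (the double-bond atoms are sp², each contributing one p electron; the boron has an empty p orbital); the conjugation is uninterrupted.
Adding the contributions, 3 × 2 = 6 from the double-bond units + 0 from the B(mesityl) atom = 6.
With 6 π electrons (n = 1), the Hückel 4n+2 condition holds.

Aromatic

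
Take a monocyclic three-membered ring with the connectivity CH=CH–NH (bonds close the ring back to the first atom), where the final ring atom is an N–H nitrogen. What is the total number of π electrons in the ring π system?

4

Check conjugation: each doubly-bonded ring atom is sp² with one p-orbital electron; the pyrrole-type nitrogen donates its lone pair from the p orbital — every position has a p orbital, so the cyclic π system is continuous.
Adding the contributions, 1 × 2 = 2 from the double-bond unit + 2 from the NH atom = 4.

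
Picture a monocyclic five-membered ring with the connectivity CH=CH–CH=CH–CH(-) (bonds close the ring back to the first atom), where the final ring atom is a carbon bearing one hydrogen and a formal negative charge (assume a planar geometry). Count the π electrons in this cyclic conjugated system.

Check conjugation: each doubly-bonded ring atom is sp² with one p-orbital electron; the carbanion's lone pair occupies the p orbital — every position has a p orbital, so the cyclic π system is continuous.
Tallying contributions gives 2 × 2 = 4 from the double-bond units + 2 from the CH(-) atom = 6.
(This ring is the cyclopentadienyl anion.)

6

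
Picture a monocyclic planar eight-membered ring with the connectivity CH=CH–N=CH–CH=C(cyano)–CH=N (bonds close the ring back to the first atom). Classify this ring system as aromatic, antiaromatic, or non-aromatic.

Antiaromatic

Check conjugation: every atom in a ring double bond is sp² and brings one electron to the p orbital; the doubly-bonded nitrogens are pyridine-type — their lone pairs lie in the ring plane, leaving one electron in the p orbital — every position has a p orbital, so the cyclic π system is continuous.
Counting π electrons: 4 × 2 = 8 from the 4 double-bond units.
With 8 = 4·2 π electrons, Hückel's rule classifies the planar ring as antiaromatic.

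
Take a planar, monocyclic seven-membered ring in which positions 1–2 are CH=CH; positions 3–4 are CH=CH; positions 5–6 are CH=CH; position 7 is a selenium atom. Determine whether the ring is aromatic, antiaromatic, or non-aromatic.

Check conjugation: the double-bond atoms are sp², each contributing one p electron; the selenium donates one lone pair from its p orbital — every position has a p orbital, so the cyclic π system is continuous.
Counting π electrons: 3 × 2 = 6 from the double-bond units + 2 from the Se atom = 8.
A 4n π count (8, n = 2) in a planar conjugated ring means antiaromatic.

Antiaromatic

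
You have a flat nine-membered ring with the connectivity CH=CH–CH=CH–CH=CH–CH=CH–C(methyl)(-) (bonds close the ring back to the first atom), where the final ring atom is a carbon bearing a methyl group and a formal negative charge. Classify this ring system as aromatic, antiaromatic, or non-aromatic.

Aromatic

Every ring atom contributes a p orbital perpendicular to the ring (every atom in a ring double bond is sp² and brings one electron to the p orbital; the carbanion's lone pair occupies the p orbital), so the π system is cyclic and fully conjugated.
Adding the contributions, 4 × 2 = 8 from the double-bond units + 2 from the C(methyl)(-) atom = 10.
That gives a 4n+2 count (10, n = 2).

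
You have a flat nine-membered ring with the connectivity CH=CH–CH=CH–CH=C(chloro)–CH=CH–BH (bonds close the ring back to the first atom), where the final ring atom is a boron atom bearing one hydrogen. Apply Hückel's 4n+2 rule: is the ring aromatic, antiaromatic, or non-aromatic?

Check conjugation: every atom in a ring double bond is sp² and brings one electron to the p orbital; the boron has an empty p orbital — every position has a p orbital, so the cyclic π system is continuous.
π-electron count: 4 × 2 = 8 from the double-bond units + 0 from the BH atom = 8.
8 = 4(2); a planar, fully conjugated 4n system is antiaromatic.

Antiaromatic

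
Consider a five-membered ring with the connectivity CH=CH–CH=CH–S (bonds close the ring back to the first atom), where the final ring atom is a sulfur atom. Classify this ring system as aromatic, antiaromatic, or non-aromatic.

The p orbitals form a continuous loop: the double-bond atoms are sp², each contributing one p electron; the sulfur donates one lone pair from its p orbital. The ring is fully conjugated.
Tallying contributions gives 2 × 2 = 4 from the double-bond units + 2 from the S atom = 6.
With 6 π electrons (n = 1), the Hückel 4n+2 condition holds.
(The species described is thiophene.)

Aromatic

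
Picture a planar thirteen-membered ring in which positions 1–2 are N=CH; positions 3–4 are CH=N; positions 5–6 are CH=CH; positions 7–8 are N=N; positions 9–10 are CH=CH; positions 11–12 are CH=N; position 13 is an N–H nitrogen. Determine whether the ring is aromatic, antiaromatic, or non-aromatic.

Aromatic

Check conjugation: each doubly-bonded ring atom is sp² with one p-orbital electron; each sp² =N– keeps its lone pair in-plane and puts one electron into the π system; the pyrrole-type nitrogen donates its lone pair from the p orbital — every position has a p orbital, so the cyclic π system is continuous.
π-electron count: 6 × 2 = 12 from the double-bond units + 2 from the NH atom = 14.
With 14 π electrons (n = 3), the Hückel 4n+2 condition holds.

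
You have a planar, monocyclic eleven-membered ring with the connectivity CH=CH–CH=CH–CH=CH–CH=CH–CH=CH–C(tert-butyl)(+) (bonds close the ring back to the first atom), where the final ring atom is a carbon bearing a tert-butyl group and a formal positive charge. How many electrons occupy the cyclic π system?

10

Check conjugation: each doubly-bonded ring atom is sp² with one p-orbital electron; the carbocation has an empty p orbital — every position has a p orbital, so the cyclic π system is continuous.
π-electron count: 5 × 2 = 10 from the double-bond units + 0 from the C(tert-butyl)(+) atom = 10.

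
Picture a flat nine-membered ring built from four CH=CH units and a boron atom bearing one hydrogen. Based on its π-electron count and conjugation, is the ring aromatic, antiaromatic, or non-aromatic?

Antiaromatic

Check conjugation: each doubly-bonded ring atom is sp² with one p-orbital electron; the boron has an empty p orbital — every position has a p orbital, so the cyclic π system is continuous.
Tallying contributions gives 4 × 2 = 8 from the double-bond units + 0 from the BH atom = 8.
A 4n π count (8, n = 2) in a planar conjugated ring means antiaromatic.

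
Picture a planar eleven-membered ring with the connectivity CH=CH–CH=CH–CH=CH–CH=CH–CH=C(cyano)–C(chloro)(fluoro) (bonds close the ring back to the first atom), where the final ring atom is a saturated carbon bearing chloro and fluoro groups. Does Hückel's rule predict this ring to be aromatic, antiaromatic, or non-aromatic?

At the C(chloro)(fluoro) position, that saturated carbon is sp³ and has no p orbital in the ring π system; the ring's p-orbital overlap is broken there.
Without a continuous loop of overlapping p orbitals the Hückel electron count never comes into play.

Non-aromatic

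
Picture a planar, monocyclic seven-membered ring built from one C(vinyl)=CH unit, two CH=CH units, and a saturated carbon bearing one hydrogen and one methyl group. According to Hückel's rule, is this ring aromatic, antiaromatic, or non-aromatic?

The CH(methyl) carbon is saturated: that saturated carbon is sp³ and has no p orbital in the ring π system. Conjugation is not continuous around the ring.
A ring that is not fully conjugated cannot be aromatic or antiaromatic regardless of its π-electron count.

Non-aromatic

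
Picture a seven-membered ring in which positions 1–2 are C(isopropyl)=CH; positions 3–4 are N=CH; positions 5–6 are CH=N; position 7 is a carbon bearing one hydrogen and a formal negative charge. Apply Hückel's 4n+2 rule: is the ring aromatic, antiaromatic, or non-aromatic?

All ring atoms are sp² and supply a p orbital to the ring (the double-bond atoms are sp², each contributing one p electron; each sp² =N– keeps its lone pair in-plane and puts one electron into the π system; the carbanion's lone pair occupies the p orbital); the conjugation is uninterrupted.
Counting π electrons: 3 × 2 = 6 from the double-bond units + 2 from the CH(-) atom = 8.
A 4n π count (8, n = 2) in a planar conjugated ring means antiaromatic.

Antiaromatic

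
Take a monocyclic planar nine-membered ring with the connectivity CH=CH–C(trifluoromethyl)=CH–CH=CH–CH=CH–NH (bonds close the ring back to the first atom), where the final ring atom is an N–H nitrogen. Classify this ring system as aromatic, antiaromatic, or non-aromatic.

Every ring atom contributes a p orbital perpendicular to the ring (the double-bond atoms are sp², each contributing one p electron; the pyrrole-type nitrogen donates its lone pair from the p orbital), so the π system is cyclic and fully conjugated.
Tallying contributions gives 4 × 2 = 8 from the double-bond units + 2 from the NH atom = 10.
Since 10 = 4·2 + 2, the ring meets the 4n+2 criterion.

Aromatic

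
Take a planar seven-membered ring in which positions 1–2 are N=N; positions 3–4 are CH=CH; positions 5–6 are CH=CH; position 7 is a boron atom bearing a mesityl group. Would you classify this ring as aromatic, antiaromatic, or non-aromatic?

Aromatic

Every ring atom contributes a p orbital perpendicular to the ring (each doubly-bonded ring atom is sp² with one p-orbital electron; each sp² =N– keeps its lone pair in-plane and puts one electron into the π system; the boron has an empty p orbital), so the π system is cyclic and fully conjugated.
Tallying contributions gives 3 × 2 = 6 from the double-bond units + 0 from the B(mesityl) atom = 6.
That gives a 4n+2 count (6, n = 1).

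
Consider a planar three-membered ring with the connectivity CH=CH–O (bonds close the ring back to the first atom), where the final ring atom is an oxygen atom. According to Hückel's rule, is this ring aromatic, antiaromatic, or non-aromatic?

Check conjugation: every atom in a ring double bond is sp² and brings one electron to the p orbital; the oxygen donates one lone pair from its p orbital — every position has a p orbital, so the cyclic π system is continuous.
Tallying contributions gives 1 × 2 = 2 from the double-bond unit + 2 from the O atom = 4.
4 is a 4n count (n = 1), so the planar conjugated ring is antiaromatic.
This is oxirene.

Antiaromatic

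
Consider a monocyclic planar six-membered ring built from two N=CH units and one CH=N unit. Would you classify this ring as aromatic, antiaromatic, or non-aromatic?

All ring atoms are sp² and supply a p orbital to the ring (every atom in a ring double bond is sp² and brings one electron to the p orbital; each =N– nitrogen is pyridine-type (lone pair in the sp² plane, one electron in the p orbital)); the conjugation is uninterrupted.
π-electron count: 3 × 2 = 6 from the 3 double-bond units.
6 = 4(1) + 2, which satisfies Hückel's 4n+2 rule.

Aromatic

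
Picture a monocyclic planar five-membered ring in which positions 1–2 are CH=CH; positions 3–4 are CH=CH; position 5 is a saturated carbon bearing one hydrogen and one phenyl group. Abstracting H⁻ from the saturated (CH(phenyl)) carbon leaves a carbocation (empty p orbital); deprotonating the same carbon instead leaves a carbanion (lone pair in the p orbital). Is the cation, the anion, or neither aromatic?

The anion

In either ion the ring is fully conjugated: every atom, including the new sp² carbon, supplies a p orbital.
Cation: 2 × 2 + 0 = 4 π electrons → 4(1), antiaromatic.
Anion: 2 × 2 + 2 = 6 π electrons → 4(1)+2, aromatic.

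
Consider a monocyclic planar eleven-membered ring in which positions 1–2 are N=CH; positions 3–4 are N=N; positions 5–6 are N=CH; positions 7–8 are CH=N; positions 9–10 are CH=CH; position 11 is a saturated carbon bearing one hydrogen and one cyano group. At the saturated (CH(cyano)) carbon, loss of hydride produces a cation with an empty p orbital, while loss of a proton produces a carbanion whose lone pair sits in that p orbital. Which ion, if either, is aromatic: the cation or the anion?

Both ions have a continuous loop of p orbitals — each ring atom is sp².
Cation: 5 × 2 + 0 = 10 π electrons → 4(2)+2, aromatic.
Anion: 5 × 2 + 2 = 12 π electrons → 4(3), antiaromatic.

The cation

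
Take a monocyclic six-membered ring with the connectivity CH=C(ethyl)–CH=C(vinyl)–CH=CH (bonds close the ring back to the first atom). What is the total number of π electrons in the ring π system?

6

The p orbitals form a continuous loop: each doubly-bonded ring atom is sp² with one p-orbital electron. The ring is fully conjugated.
Tallying contributions gives 3 × 2 = 6 from the 3 double-bond units.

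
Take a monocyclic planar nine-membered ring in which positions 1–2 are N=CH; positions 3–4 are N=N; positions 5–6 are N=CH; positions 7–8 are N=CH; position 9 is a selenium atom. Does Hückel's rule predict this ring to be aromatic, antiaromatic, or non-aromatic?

Aromatic

The p orbitals form a continuous loop: every atom in a ring double bond is sp² and brings one electron to the p orbital; each =N– nitrogen is pyridine-type (lone pair in the sp² plane, one electron in the p orbital); the selenium donates one lone pair from its p orbital. The ring is fully conjugated.
Tallying contributions gives 4 × 2 = 8 from the double-bond units + 2 from the Se atom = 10.
That gives a 4n+2 count (10, n = 2).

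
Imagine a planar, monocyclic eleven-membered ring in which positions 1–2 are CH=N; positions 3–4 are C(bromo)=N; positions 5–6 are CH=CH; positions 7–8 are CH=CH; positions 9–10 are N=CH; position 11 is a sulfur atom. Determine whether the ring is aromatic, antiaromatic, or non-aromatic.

The p orbitals form a continuous loop: the double-bond atoms are sp², each contributing one p electron; each sp² =N– keeps its lone pair in-plane and puts one electron into the π system; the sulfur donates one lone pair from its p orbital. The ring is fully conjugated.
Counting π electrons: 5 × 2 = 10 from the double-bond units + 2 from the S atom = 12.
12 is a 4n count (n = 3), so the planar conjugated ring is antiaromatic.

Antiaromatic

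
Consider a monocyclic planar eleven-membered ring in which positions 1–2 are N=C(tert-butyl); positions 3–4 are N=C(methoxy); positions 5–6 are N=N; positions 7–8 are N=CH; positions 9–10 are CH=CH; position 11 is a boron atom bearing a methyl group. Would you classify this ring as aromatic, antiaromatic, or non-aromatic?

All ring atoms are sp² and supply a p orbital to the ring (each doubly-bonded ring atom is sp² with one p-orbital electron; the doubly-bonded nitrogens are pyridine-type — their lone pairs lie in the ring plane, leaving one electron in the p orbital; the boron has an empty p orbital); the conjugation is uninterrupted.
Adding the contributions, 5 × 2 = 10 from the double-bond units + 0 from the B(methyl) atom = 10.
With 10 π electrons (n = 2), the Hückel 4n+2 condition holds.

Aromatic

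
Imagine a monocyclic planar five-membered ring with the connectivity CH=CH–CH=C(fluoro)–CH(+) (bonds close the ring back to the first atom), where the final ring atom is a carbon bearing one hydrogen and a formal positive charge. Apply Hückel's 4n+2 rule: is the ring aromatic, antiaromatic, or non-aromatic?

Antiaromatic

The p orbitals form a continuous loop: each doubly-bonded ring atom is sp² with one p-orbital electron; the carbocation has an empty p orbital. The ring is fully conjugated.
π-electron count: 2 × 2 = 4 from the double-bond units + 0 from the CH(+) atom = 4.
With 4 = 4·1 π electrons, Hückel's rule classifies the planar ring as antiaromatic.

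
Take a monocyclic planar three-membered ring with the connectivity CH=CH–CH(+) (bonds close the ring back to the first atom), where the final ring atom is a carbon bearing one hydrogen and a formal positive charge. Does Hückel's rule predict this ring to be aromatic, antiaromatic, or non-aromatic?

Aromatic

All ring atoms are sp² and supply a p orbital to the ring (every atom in a ring double bond is sp² and brings one electron to the p orbital; the carbocation has an empty p orbital); the conjugation is uninterrupted.
Counting π electrons: 1 × 2 = 2 from the double-bond unit + 0 from the CH(+) atom = 2.
Since 2 = 4·0 + 2, the ring meets the 4n+2 criterion.
This is the cyclopropenyl cation.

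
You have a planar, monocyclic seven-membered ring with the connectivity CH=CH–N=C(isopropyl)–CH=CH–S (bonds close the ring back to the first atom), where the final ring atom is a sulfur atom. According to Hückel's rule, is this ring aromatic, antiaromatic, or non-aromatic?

All ring atoms are sp² and supply a p orbital to the ring (every atom in a ring double bond is sp² and brings one electron to the p orbital; the doubly-bonded nitrogens are pyridine-type — their lone pairs lie in the ring plane, leaving one electron in the p orbital; the sulfur donates one lone pair from its p orbital); the conjugation is uninterrupted.
Adding the contributions, 3 × 2 = 6 from the double-bond units + 2 from the S atom = 8.
With 8 = 4·2 π electrons, Hückel's rule classifies the planar ring as antiaromatic.

Antiaromatic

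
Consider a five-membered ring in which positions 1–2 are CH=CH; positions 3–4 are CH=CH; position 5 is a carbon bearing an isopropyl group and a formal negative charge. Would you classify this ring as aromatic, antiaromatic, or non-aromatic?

Aromatic

Every ring atom contributes a p orbital perpendicular to the ring (the double-bond atoms are sp², each contributing one p electron; the carbanion's lone pair occupies the p orbital), so the π system is cyclic and fully conjugated.
Adding the contributions, 2 × 2 = 4 from the double-bond units + 2 from the C(isopropyl)(-) atom = 6.
That gives a 4n+2 count (6, n = 1).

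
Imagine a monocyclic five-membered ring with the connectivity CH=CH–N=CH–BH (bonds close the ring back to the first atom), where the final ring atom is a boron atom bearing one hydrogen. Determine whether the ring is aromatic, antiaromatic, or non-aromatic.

Antiaromatic

All ring atoms are sp² and supply a p orbital to the ring (the double-bond atoms are sp², each contributing one p electron; the doubly-bonded nitrogens are pyridine-type — their lone pairs lie in the ring plane, leaving one electron in the p orbital; the boron has an empty p orbital); the conjugation is uninterrupted.
Counting π electrons: 2 × 2 = 4 from the double-bond units + 0 from the BH atom = 4.
4 is a 4n count (n = 1), so the planar conjugated ring is antiaromatic.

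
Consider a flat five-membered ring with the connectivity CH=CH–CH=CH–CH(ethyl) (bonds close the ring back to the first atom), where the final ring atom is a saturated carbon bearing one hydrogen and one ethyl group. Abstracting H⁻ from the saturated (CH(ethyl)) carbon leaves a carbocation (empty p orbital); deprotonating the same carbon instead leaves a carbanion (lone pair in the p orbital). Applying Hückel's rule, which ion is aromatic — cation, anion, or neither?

The anion

Both ions have a continuous loop of p orbitals — each ring atom is sp².
Cation: 2 × 2 + 0 = 4 π electrons → 4(1), antiaromatic.
Anion: 2 × 2 + 2 = 6 π electrons → 4(1)+2, aromatic.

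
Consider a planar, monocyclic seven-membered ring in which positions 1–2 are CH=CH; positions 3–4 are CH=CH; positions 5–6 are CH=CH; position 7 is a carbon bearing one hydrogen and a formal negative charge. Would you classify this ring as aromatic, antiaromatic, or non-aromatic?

Antiaromatic

Check conjugation: the double-bond atoms are sp², each contributing one p electron; the carbanion's lone pair occupies the p orbital — every position has a p orbital, so the cyclic π system is continuous.
Adding the contributions, 3 × 2 = 6 from the double-bond units + 2 from the CH(-) atom = 8.
8 = 4(2); a planar, fully conjugated 4n system is antiaromatic.
(This ring is the cycloheptatrienyl anion.)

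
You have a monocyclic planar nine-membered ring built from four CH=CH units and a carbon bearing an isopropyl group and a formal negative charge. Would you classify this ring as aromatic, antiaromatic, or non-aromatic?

Aromatic

Check conjugation: the double-bond atoms are sp², each contributing one p electron; the carbanion's lone pair occupies the p orbital — every position has a p orbital, so the cyclic π system is continuous.
Tallying contributions gives 4 × 2 = 8 from the double-bond units + 2 from the C(isopropyl)(-) atom = 10.
Since 10 = 4·2 + 2, the ring meets the 4n+2 criterion.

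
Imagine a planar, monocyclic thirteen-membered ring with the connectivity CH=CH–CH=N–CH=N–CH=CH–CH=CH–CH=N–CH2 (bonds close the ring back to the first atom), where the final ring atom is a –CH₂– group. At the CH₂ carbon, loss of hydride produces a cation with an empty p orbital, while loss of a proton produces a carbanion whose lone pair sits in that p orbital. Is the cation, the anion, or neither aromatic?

In both ions every ring atom is sp² and contributes a p orbital, so both rings are fully conjugated.
Cation: 6 × 2 + 0 = 12 π electrons → 4(3), antiaromatic.
Anion: 6 × 2 + 2 = 14 π electrons → 4(3)+2, aromatic.

The anion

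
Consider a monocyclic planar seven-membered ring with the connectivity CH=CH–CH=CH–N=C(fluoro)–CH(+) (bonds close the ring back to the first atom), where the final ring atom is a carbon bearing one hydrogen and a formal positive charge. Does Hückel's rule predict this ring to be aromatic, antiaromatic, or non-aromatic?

The p orbitals form a continuous loop: each doubly-bonded ring atom is sp² with one p-orbital electron; each =N– nitrogen is pyridine-type (lone pair in the sp² plane, one electron in the p orbital); the carbocation has an empty p orbital. The ring is fully conjugated.
Adding the contributions, 3 × 2 = 6 from the double-bond units + 0 from the CH(+) atom = 6.
With 6 π electrons (n = 1), the Hückel 4n+2 condition holds.

Aromatic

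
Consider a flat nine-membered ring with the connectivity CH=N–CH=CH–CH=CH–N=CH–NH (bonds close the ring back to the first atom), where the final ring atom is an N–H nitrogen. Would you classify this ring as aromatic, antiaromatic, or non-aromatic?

Aromatic

Check conjugation: every atom in a ring double bond is sp² and brings one electron to the p orbital; each sp² =N– keeps its lone pair in-plane and puts one electron into the π system; the pyrrole-type nitrogen donates its lone pair from the p orbital — every position has a p orbital, so the cyclic π system is continuous.
Tallying contributions gives 4 × 2 = 8 from the double-bond units + 2 from the NH atom = 10.
10 = 4(2) + 2, which satisfies Hückel's 4n+2 rule.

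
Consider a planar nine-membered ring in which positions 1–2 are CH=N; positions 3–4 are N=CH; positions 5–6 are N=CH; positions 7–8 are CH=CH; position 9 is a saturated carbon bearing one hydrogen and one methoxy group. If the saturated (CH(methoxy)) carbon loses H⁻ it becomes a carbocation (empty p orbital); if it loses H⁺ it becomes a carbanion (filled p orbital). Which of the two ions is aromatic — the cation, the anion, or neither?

The anion

In both ions every ring atom is sp² and contributes a p orbital, so both rings are fully conjugated.
Cation: 4 × 2 + 0 = 8 π electrons → 4(2), antiaromatic.
Anion: 4 × 2 + 2 = 10 π electrons → 4(2)+2, aromatic.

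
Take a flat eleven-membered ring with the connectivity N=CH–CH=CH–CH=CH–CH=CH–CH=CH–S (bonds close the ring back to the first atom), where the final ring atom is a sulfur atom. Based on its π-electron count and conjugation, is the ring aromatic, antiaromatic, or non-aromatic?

All ring atoms are sp² and supply a p orbital to the ring (every atom in a ring double bond is sp² and brings one electron to the p orbital; each =N– nitrogen is pyridine-type (lone pair in the sp² plane, one electron in the p orbital); the sulfur donates one lone pair from its p orbital); the conjugation is uninterrupted.
Tallying contributions gives 5 × 2 = 10 from the double-bond units + 2 from the S atom = 12.
12 = 4(3); a planar, fully conjugated 4n system is antiaromatic.

Antiaromatic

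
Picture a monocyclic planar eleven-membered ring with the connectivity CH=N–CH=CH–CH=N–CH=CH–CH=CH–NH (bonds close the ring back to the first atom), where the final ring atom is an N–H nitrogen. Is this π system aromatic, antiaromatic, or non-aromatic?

The p orbitals form a continuous loop: every atom in a ring double bond is sp² and brings one electron to the p orbital; the doubly-bonded nitrogens are pyridine-type — their lone pairs lie in the ring plane, leaving one electron in the p orbital; the pyrrole-type nitrogen donates its lone pair from the p orbital. The ring is fully conjugated.
Adding the contributions, 5 × 2 = 10 from the double-bond units + 2 from the NH atom = 12.
A 4n π count (12, n = 3) in a planar conjugated ring means antiaromatic.

Antiaromatic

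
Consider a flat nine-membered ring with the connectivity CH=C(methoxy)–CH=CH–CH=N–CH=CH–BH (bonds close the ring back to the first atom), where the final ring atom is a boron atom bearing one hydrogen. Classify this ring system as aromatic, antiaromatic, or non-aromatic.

The p orbitals form a continuous loop: each doubly-bonded ring atom is sp² with one p-orbital electron; each sp² =N– keeps its lone pair in-plane and puts one electron into the π system; the boron has an empty p orbital. The ring is fully conjugated.
π-electron count: 4 × 2 = 8 from the double-bond units + 0 from the BH atom = 8.
A 4n π count (8, n = 2) in a planar conjugated ring means antiaromatic.

Antiaromatic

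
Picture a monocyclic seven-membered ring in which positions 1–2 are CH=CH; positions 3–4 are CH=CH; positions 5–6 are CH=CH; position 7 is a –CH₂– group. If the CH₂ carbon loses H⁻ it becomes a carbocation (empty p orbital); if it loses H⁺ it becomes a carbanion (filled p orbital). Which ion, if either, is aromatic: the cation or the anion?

The cation

Once that carbon is sp², every ring atom has a p orbital and both ions are fully conjugated.
Cation: 3 × 2 + 0 = 6 π electrons → 4(1)+2, aromatic.
Anion: 3 × 2 + 2 = 8 π electrons → 4(2), antiaromatic.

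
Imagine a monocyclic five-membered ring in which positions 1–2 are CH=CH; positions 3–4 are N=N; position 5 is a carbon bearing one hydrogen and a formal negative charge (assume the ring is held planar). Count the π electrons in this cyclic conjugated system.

Every ring atom contributes a p orbital perpendicular to the ring (the double-bond atoms are sp², each contributing one p electron; each =N– nitrogen is pyridine-type (lone pair in the sp² plane, one electron in the p orbital); the carbanion's lone pair occupies the p orbital), so the π system is cyclic and fully conjugated.
Tallying contributions gives 2 × 2 = 4 from the double-bond units + 2 from the CH(-) atom = 6.

6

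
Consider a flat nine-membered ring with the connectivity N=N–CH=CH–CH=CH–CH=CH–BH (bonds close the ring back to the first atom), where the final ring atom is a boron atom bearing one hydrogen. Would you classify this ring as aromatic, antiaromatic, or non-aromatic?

All ring atoms are sp² and supply a p orbital to the ring (each doubly-bonded ring atom is sp² with one p-orbital electron; each =N– nitrogen is pyridine-type (lone pair in the sp² plane, one electron in the p orbital); the boron has an empty p orbital); the conjugation is uninterrupted.
Tallying contributions gives 4 × 2 = 8 from the double-bond units + 0 from the BH atom = 8.
With 8 = 4·2 π electrons, Hückel's rule classifies the planar ring as antiaromatic.

Antiaromatic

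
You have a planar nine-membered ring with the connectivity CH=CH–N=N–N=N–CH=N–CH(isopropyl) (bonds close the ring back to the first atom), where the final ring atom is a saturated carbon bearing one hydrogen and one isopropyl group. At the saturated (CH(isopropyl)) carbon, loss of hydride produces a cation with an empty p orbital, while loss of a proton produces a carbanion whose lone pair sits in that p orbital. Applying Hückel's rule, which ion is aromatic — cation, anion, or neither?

The anion

Once that carbon is sp², every ring atom has a p orbital and both ions are fully conjugated.
Cation: 4 × 2 + 0 = 8 π electrons → 4(2), antiaromatic.
Anion: 4 × 2 + 2 = 10 π electrons → 4(2)+2, aromatic.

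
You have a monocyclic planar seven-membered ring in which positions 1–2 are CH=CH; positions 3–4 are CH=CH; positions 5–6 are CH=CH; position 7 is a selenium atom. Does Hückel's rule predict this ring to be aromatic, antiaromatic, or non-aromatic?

The p orbitals form a continuous loop: every atom in a ring double bond is sp² and brings one electron to the p orbital; the selenium donates one lone pair from its p orbital. The ring is fully conjugated.
Tallying contributions gives 3 × 2 = 6 from the double-bond units + 2 from the Se atom = 8.
A 4n π count (8, n = 2) in a planar conjugated ring means antiaromatic.

Antiaromatic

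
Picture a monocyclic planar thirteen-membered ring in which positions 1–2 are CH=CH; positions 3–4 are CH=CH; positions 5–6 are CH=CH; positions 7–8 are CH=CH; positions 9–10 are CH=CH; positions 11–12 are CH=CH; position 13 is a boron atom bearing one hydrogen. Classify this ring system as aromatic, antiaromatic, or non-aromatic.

The p orbitals form a continuous loop: each doubly-bonded ring atom is sp² with one p-orbital electron; the boron has an empty p orbital. The ring is fully conjugated.
Adding the contributions, 6 × 2 = 12 from the double-bond units + 0 from the BH atom = 12.
With 12 = 4·3 π electrons, Hückel's rule classifies the planar ring as antiaromatic.

Antiaromatic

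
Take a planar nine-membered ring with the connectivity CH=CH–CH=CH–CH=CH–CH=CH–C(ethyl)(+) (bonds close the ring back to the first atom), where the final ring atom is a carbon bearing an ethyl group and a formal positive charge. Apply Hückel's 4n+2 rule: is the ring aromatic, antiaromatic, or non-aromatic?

Antiaromatic

All ring atoms are sp² and supply a p orbital to the ring (each doubly-bonded ring atom is sp² with one p-orbital electron; the carbocation has an empty p orbital); the conjugation is uninterrupted.
π-electron count: 4 × 2 = 8 from the double-bond units + 0 from the C(ethyl)(+) atom = 8.
8 = 4(2); a planar, fully conjugated 4n system is antiaromatic.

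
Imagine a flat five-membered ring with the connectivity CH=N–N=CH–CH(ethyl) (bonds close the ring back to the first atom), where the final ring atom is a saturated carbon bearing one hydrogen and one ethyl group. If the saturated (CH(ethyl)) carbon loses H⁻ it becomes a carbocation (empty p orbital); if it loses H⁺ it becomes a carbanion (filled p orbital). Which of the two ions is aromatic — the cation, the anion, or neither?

Both ions have a continuous loop of p orbitals — each ring atom is sp².
Cation: 2 × 2 + 0 = 4 π electrons → 4(1), antiaromatic.
Anion: 2 × 2 + 2 = 6 π electrons → 4(1)+2, aromatic.

The anion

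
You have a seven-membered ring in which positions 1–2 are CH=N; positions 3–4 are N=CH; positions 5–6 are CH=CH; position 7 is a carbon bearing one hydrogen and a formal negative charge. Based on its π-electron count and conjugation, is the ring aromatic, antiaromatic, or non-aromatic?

All ring atoms are sp² and supply a p orbital to the ring (every atom in a ring double bond is sp² and brings one electron to the p orbital; each sp² =N– keeps its lone pair in-plane and puts one electron into the π system; the carbanion's lone pair occupies the p orbital); the conjugation is uninterrupted.
Tallying contributions gives 3 × 2 = 6 from the double-bond units + 2 from the CH(-) atom = 8.
With 8 = 4·2 π electrons, Hückel's rule classifies the planar ring as antiaromatic.

Antiaromatic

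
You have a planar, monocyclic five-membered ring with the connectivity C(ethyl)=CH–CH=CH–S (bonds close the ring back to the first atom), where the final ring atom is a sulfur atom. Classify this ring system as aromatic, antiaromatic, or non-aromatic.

Aromatic

Check conjugation: every atom in a ring double bond is sp² and brings one electron to the p orbital; the sulfur donates one lone pair from its p orbital — every position has a p orbital, so the cyclic π system is continuous.
π-electron count: 2 × 2 = 4 from the double-bond units + 2 from the S atom = 6.
6 = 4(1) + 2, which satisfies Hückel's 4n+2 rule.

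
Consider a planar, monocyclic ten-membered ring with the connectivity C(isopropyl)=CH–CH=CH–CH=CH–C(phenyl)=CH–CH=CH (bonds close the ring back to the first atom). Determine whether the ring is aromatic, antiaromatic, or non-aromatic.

All ring atoms are sp² and supply a p orbital to the ring (every atom in a ring double bond is sp² and brings one electron to the p orbital); the conjugation is uninterrupted.
Adding the contributions, 5 × 2 = 10 from the 5 double-bond units.
10 = 4(2) + 2, which satisfies Hückel's 4n+2 rule.

Aromatic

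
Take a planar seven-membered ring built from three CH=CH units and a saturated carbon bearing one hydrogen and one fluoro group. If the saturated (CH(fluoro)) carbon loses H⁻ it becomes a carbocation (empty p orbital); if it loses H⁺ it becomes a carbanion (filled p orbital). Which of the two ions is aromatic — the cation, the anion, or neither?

In both ions every ring atom is sp² and contributes a p orbital, so both rings are fully conjugated.
Cation: 3 × 2 + 0 = 6 π electrons → 4(1)+2, aromatic.
Anion: 3 × 2 + 2 = 8 π electrons → 4(2), antiaromatic.

The cation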